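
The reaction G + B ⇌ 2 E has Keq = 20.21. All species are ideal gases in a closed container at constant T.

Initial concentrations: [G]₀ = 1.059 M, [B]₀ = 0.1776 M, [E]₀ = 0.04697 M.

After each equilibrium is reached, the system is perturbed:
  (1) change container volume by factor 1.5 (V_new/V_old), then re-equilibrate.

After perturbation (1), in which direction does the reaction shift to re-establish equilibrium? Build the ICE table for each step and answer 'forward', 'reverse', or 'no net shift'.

Direction: no net shift

Q₀ = 0.01173 vs Keq = 20.21 ⇒ Q<K, forward
Step 1:
                    G           B           E
  I             1.059      0.1776     0.04697
  C           -0.1693     -0.1693      0.3387
  E            0.8897    0.008271      0.3856
  solve Keq expr → x = 0.1693; check Q = 20.21
Then change container volume by factor 1.5 (V_new/V_old).
Step 2:
                    G           B           E
  I            0.5931    0.005514      0.2571
  C                 0           0           0
  E            0.5931    0.005514      0.2571
  solve Keq expr → x = 0; check Q = 20.21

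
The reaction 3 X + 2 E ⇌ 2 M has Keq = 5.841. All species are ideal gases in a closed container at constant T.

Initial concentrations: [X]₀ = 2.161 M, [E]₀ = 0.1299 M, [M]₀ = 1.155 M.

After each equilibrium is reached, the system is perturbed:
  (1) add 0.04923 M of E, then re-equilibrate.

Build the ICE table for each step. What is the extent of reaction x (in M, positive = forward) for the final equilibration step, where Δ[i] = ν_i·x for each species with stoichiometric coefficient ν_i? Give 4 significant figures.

x = 0.0191 M

Q₀ = 7.834 vs Keq = 5.841 ⇒ Q>K, reverse
Step 1:
                   X          E          M
  I            2.161     0.1299      1.155
  C          0.02402    0.01601   -0.01601
  E            2.185     0.1459      1.139
  solve Keq expr → x = -0.008006; check Q = 5.841
Then add 0.04923 M of E.
Step 2:
                   X          E          M
  I            2.185     0.1951      1.139
  C          -0.0573    -0.0382     0.0382
  E            2.128     0.1569      1.177
  solve Keq expr → x = 0.0191; check Q = 5.841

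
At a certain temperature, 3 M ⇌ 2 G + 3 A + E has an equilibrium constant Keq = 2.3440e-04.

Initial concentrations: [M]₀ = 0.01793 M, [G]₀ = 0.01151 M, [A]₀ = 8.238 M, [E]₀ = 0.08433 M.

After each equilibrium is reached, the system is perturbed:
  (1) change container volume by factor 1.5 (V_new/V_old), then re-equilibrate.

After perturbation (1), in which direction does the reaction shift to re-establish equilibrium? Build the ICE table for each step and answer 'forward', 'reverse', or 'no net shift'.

Q₀ = 1084 vs Keq = 2.3440e-04 ⇒ Q>K, reverse
Step 1:
                   M          G          A          E
  Initial    0.01793    0.01151      8.238    0.08433
  Change     0.01724   -0.01149   -0.01724  -0.005747
  Equil      0.03517 1.5284e-05      8.221    0.07858
  solve Keq expr → x = -0.005747; check Q = 2.3440e-04
Then change container volume by factor 1.5 (V_new/V_old).
Step 2:
                   M          G          A          E
  Initial    0.02345 1.0190e-05      5.481    0.05239
  Change  -1.2771e-05 8.5137e-06 1.2771e-05 4.2569e-06
  Equil      0.02344 1.8703e-05      5.481    0.05239
  solve Keq expr → x = 4.2569e-06; check Q = 2.3440e-04

Direction: forward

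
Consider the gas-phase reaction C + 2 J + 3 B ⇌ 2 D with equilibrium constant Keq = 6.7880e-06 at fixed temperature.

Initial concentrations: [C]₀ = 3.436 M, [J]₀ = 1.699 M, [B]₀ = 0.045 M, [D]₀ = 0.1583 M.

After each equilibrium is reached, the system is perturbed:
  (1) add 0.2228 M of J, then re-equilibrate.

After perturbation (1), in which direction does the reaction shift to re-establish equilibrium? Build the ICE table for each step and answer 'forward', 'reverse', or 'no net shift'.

Q₀ = 27.73 vs Keq = 6.7880e-06 ⇒ Q>K, reverse
Step 1:
                   C          J          B          D
  Initial      3.436      1.699      0.045     0.1583
  Change     0.07848      0.157     0.2354     -0.157
  Equil        3.514      1.856     0.2804   0.001346
  solve Keq expr → x = -0.07848; check Q = 6.7880e-06
Then add 0.2228 M of J.
Step 2:
                   C          J          B          D
  Initial      3.514      2.079     0.2804   0.001346
  Change  -7.9771e-05 -1.5954e-04 -2.3931e-04 1.5954e-04
  Equil        3.514      2.079     0.2802   0.001506
  solve Keq expr → x = 7.9771e-05; check Q = 6.7880e-06

Direction: forward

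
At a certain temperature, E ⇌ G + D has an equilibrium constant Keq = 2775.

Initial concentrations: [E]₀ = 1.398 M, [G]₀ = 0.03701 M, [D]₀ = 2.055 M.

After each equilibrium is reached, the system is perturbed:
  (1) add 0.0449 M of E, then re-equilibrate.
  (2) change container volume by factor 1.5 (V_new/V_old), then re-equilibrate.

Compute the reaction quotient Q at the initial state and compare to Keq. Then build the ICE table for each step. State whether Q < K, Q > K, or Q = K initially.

Q₀ = 0.0544 vs Keq = 2775 ⇒ Q<K, forward
Step 1:
                    E           G           D
  init          1.398     0.03701       2.055
  Δ            -1.396       1.396       1.396
  eq         0.001782       1.433       3.451
  solve Keq expr → x = 1.396; check Q = 2775
Then add 0.0449 M of E.
Step 2:
                    E           G           D
  init        0.04668       1.433       3.451
  Δ          -0.04482     0.04482     0.04482
  eq         0.001862       1.478       3.496
  solve Keq expr → x = 0.04482; check Q = 2775
Then change container volume by factor 1.5 (V_new/V_old).
Step 3:
                    E           G           D
  init       0.001241      0.9854       2.331
  Δ       -4.1330e-04  4.1330e-04  4.1330e-04
  eq       8.2809e-04      0.9858       2.331
  solve Keq expr → x = 4.1330e-04; check Q = 2775

Q₀ = 0.0544; Q < K (proceeds forward)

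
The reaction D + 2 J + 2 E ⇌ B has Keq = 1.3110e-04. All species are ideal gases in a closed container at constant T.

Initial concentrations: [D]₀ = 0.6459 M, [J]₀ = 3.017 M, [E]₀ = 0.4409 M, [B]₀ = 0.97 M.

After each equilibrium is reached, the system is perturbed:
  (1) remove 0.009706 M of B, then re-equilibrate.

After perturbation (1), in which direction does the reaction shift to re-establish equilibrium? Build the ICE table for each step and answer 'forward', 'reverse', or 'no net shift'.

Q₀ = 0.8487 vs Keq = 1.3110e-04 ⇒ Q>K, reverse
Step 1:
                   D          J          E          B
  I           0.6459      3.017     0.4409       0.97
  C           0.9429      1.886      1.886    -0.9429
  E            1.589      4.903      2.327     0.0271
  solve Keq expr → x = -0.9429; check Q = 1.3110e-04
Then remove 0.009706 M of B.
Step 2:
                   D          J          E          B
  I            1.589      4.903      2.327     0.0174
  C        -0.008947   -0.01789   -0.01789   0.008947
  E             1.58      4.885      2.309    0.02635
  solve Keq expr → x = 0.008947; check Q = 1.3110e-04

Direction: forward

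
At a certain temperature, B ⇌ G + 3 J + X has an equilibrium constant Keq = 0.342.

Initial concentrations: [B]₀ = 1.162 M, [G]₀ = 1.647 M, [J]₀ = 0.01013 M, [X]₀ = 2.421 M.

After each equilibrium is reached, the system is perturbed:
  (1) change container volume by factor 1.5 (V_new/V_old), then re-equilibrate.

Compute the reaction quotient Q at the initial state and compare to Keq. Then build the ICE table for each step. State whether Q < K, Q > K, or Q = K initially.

Q₀ = 3.5671e-06; Q < K (proceeds forward)

Q₀ = 3.5671e-06 vs Keq = 0.342 ⇒ Q<K, forward
Step 1:
                  B         G         J         X
  init        1.162     1.647   0.01013     2.421
  Δ         -0.1382    0.1382    0.4146    0.1382
  eq          1.024     1.785    0.4248     2.559
  solve Keq expr → x = 0.1382; check Q = 0.342
Then change container volume by factor 1.5 (V_new/V_old).
Step 2:
                  B         G         J         X
  init       0.6825      1.19    0.2832     1.706
  Δ        -0.05867   0.05867     0.176   0.05867
  eq         0.6239     1.249    0.4592     1.765
  solve Keq expr → x = 0.05867; check Q = 0.342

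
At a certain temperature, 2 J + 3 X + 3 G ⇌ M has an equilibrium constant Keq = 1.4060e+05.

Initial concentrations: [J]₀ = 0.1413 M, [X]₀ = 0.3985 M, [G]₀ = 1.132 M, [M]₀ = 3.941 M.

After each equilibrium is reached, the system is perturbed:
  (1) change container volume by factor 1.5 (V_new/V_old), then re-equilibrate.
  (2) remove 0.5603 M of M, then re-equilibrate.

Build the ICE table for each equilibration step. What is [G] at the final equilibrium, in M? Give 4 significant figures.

[G]_eq = 0.708 M

Q₀ = 2150 vs Keq = 1.4060e+05 ⇒ Q<K, forward
Step 1:
                  J         X         G         M
  Initial    0.1413    0.3985     1.132     3.941
  Change   -0.09806   -0.1471   -0.1471   0.04903
  Equil     0.04324    0.2514    0.9849      3.99
  solve Keq expr → x = 0.04903; check Q = 1.4060e+05
Then change container volume by factor 1.5 (V_new/V_old).
Step 2:
                  J         X         G         M
  Initial   0.02882    0.1676    0.6566      2.66
  Change    0.03838   0.05757   0.05757  -0.01919
  Equil      0.0672    0.2252    0.7142     2.641
  solve Keq expr → x = -0.01919; check Q = 1.4060e+05
Then remove 0.5603 M of M.
Step 3:
                  J         X         G         M
  Initial    0.0672    0.2252    0.7142     2.081
  Change  -0.004144 -0.006215 -0.006215  0.002072
  Equil     0.06306     0.219     0.708     2.083
  solve Keq expr → x = 0.002072; check Q = 1.4060e+05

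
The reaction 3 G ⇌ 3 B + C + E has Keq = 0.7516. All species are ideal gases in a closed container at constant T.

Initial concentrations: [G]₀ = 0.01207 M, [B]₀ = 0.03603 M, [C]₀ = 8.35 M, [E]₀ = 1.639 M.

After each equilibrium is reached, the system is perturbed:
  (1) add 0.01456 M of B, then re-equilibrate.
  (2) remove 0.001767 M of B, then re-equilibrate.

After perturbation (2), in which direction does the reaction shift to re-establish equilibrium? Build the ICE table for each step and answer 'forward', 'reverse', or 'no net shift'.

Direction: forward

Q₀ = 364 vs Keq = 0.7516 ⇒ Q>K, reverse
Step 1:
                   G          B          C          E
  init       0.01207    0.03603       8.35      1.639
  Δ          0.02276   -0.02276  -0.007588  -0.007588
  eq         0.03483    0.01327      8.342      1.631
  solve Keq expr → x = -0.007588; check Q = 0.7516
Then add 0.01456 M of B.
Step 2:
                   G          B          C          E
  init       0.03483    0.02783      8.342      1.631
  Δ          0.01053   -0.01053  -0.003511  -0.003511
  eq         0.04537    0.01729      8.339      1.628
  solve Keq expr → x = -0.003511; check Q = 0.7516
Then remove 0.001767 M of B.
Step 3:
                   G          B          C          E
  init       0.04537    0.01552      8.339      1.628
  Δ        -0.001278   0.001278 4.2604e-04 4.2604e-04
  eq         0.04409     0.0168      8.339      1.628
  solve Keq expr → x = 4.2604e-04; check Q = 0.7516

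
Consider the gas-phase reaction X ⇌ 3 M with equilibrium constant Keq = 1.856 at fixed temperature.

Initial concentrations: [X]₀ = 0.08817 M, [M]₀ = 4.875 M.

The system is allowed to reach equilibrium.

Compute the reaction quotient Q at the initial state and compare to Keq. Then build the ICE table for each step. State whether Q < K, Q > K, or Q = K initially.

Q₀ = 1314 vs Keq = 1.856 ⇒ Q>K, reverse
Step 1:
                   X          M
  Initial    0.08817      4.875
  Change       1.181     -3.544
  Equil         1.27      1.331
  solve Keq expr → x = -1.181; check Q = 1.856

Q₀ = 1314; Q > K (proceeds reverse)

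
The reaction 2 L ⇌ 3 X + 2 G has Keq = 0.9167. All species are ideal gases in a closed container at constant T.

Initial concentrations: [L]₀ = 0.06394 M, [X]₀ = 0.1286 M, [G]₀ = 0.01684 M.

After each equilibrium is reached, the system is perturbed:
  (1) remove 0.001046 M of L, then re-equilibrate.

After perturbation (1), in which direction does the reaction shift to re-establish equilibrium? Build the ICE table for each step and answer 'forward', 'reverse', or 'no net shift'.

Direction: reverse

Q₀ = 1.4752e-04 vs Keq = 0.9167 ⇒ Q<K, forward
Step 1:
                  L         X         G
  init      0.06394    0.1286   0.01684
  Δ        -0.05641   0.08461   0.05641
  eq       0.007532    0.2132   0.07325
  solve Keq expr → x = 0.0282; check Q = 0.9167
Then remove 0.001046 M of L.
Step 2:
                  L         X         G
  init     0.006486    0.2132   0.07325
  Δ       8.8552e-04 -0.001328 -8.8552e-04
  eq       0.007371    0.2119   0.07236
  solve Keq expr → x = -4.4276e-04; check Q = 0.9167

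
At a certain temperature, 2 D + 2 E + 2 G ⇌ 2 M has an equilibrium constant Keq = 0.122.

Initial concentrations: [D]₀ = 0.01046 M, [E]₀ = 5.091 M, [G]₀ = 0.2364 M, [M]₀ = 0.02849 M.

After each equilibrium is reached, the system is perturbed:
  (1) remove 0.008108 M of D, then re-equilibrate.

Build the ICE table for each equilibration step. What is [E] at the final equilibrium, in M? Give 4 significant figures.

[E]_eq = 5.11 M

Q₀ = 5.122 vs Keq = 0.122 ⇒ Q>K, reverse
Step 1:
                    D           E           G           M
  I           0.01046       5.091      0.2364     0.02849
  C           0.01638     0.01638     0.01638    -0.01638
  E           0.02684       5.107      0.2528     0.01211
  solve Keq expr → x = -0.008192; check Q = 0.122
Then remove 0.008108 M of D.
Step 2:
                    D           E           G           M
  I           0.01874       5.107      0.2528     0.01211
  C          0.002453    0.002453    0.002453   -0.002453
  E           0.02119        5.11      0.2552    0.009653
  solve Keq expr → x = -0.001226; check Q = 0.122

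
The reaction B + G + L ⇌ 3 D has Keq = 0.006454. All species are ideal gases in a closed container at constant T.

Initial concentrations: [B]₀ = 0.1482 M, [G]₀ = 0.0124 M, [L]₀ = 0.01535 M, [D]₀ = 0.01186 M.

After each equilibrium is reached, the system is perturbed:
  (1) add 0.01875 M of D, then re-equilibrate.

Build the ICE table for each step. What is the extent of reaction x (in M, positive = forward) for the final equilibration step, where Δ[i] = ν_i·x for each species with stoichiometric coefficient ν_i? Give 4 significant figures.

Q₀ = 0.05914 vs Keq = 0.006454 ⇒ Q>K, reverse
Step 1:
                    B           G           L           D
  I            0.1482      0.0124     0.01535     0.01186
  C          0.001886    0.001886    0.001886   -0.005658
  E            0.1501     0.01429     0.01724    0.006202
  solve Keq expr → x = -0.001886; check Q = 0.006454
Then add 0.01875 M of D.
Step 2:
                    B           G           L           D
  I            0.1501     0.01429     0.01724     0.02495
  C          0.005739    0.005739    0.005739    -0.01722
  E            0.1558     0.02003     0.02298    0.007735
  solve Keq expr → x = -0.005739; check Q = 0.006454

x = -0.005739 M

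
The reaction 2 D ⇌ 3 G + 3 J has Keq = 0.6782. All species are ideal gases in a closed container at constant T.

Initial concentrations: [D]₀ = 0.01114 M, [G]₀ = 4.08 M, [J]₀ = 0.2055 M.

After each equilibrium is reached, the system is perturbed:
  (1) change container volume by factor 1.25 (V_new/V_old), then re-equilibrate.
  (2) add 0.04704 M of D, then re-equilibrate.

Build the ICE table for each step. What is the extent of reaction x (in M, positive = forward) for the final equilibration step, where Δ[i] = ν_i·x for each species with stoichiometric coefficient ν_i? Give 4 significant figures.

x = 0.004859 M

Q₀ = 4749 vs Keq = 0.6782 ⇒ Q>K, reverse
Step 1:
                   D          G          J
  I          0.01114       4.08     0.2055
  C           0.1021    -0.1531    -0.1531
  E           0.1132      3.927    0.05237
  solve Keq expr → x = -0.05104; check Q = 0.6782
Then change container volume by factor 1.25 (V_new/V_old).
Step 2:
                   D          G          J
  I          0.09058      3.141    0.04189
  C        -0.007458    0.01119    0.01119
  E          0.08313      3.153    0.05308
  solve Keq expr → x = 0.003729; check Q = 0.6782
Then add 0.04704 M of D.
Step 3:
                   D          G          J
  I           0.1302      3.153    0.05308
  C        -0.009717    0.01458    0.01458
  E           0.1204      3.167    0.06766
  solve Keq expr → x = 0.004859; check Q = 0.6782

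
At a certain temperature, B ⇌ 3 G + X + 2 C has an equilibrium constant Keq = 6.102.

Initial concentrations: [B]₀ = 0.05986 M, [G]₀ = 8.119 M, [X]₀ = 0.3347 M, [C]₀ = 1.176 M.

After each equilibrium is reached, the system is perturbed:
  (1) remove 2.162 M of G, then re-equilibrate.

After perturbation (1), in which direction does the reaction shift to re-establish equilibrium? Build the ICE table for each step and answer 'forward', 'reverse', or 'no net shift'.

Direction: forward

Q₀ = 4138 vs Keq = 6.102 ⇒ Q>K, reverse
Step 1:
                   B          G          X          C
  init       0.05986      8.119     0.3347      1.176
  Δ           0.3141    -0.9424    -0.3141    -0.6282
  eq           0.374      7.177    0.02058     0.5478
  solve Keq expr → x = -0.3141; check Q = 6.102
Then remove 2.162 M of G.
Step 2:
                   B          G          X          C
  init         0.374      5.015    0.02058     0.5478
  Δ         -0.02475    0.07426    0.02475    0.04951
  eq          0.3492      5.089    0.04533     0.5973
  solve Keq expr → x = 0.02475; check Q = 6.102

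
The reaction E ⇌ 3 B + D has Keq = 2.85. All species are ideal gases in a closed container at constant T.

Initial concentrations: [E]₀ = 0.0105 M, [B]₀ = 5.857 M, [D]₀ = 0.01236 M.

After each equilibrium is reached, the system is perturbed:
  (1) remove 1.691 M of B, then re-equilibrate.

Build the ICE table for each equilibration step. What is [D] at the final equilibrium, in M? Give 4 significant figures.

[D]_eq = 8.8791e-04 M

Q₀ = 236.5 vs Keq = 2.85 ⇒ Q>K, reverse
Step 1:
                    E           B           D
  I            0.0105       5.857     0.01236
  C           0.01203     -0.0361    -0.01203
  E           0.02253       5.821  3.2563e-04
  solve Keq expr → x = -0.01203; check Q = 2.85
Then remove 1.691 M of B.
Step 2:
                    E           B           D
  I           0.02253        4.13  3.2563e-04
  C       -5.6228e-04    0.001687  5.6228e-04
  E           0.02197       4.132  8.8791e-04
  solve Keq expr → x = 5.6228e-04; check Q = 2.85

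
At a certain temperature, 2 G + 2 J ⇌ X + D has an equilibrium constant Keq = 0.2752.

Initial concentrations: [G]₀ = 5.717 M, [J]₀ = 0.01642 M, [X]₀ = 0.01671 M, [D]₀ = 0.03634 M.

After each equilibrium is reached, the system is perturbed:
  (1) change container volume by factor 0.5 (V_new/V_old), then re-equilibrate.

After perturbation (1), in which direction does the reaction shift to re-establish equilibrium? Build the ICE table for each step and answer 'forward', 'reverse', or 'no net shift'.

Q₀ = 0.06891 vs Keq = 0.2752 ⇒ Q<K, forward
Step 1:
                    G           J           X           D
  Initial       5.717     0.01642     0.01671     0.03634
  Change    -0.006955   -0.006955    0.003478    0.003478
  Equil          5.71    0.009465     0.02019     0.03982
  solve Keq expr → x = 0.003478; check Q = 0.2752
Then change container volume by factor 0.5 (V_new/V_old).
Step 2:
                    G           J           X           D
  Initial       11.42     0.01893     0.04038     0.07964
  Change    -0.008692   -0.008692    0.004346    0.004346
  Equil         11.41     0.01024     0.04472     0.08398
  solve Keq expr → x = 0.004346; check Q = 0.2752

Direction: forward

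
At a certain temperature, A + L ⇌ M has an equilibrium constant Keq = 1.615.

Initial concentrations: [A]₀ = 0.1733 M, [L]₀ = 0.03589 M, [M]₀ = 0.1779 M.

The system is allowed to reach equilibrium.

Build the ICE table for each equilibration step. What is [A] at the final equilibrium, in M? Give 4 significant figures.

[A]_eq = 0.284 M

Q₀ = 28.6 vs Keq = 1.615 ⇒ Q>K, reverse
Step 1:
                    A           L           M
  Initial      0.1733     0.03589      0.1779
  Change       0.1107      0.1107     -0.1107
  Equil         0.284      0.1466     0.06722
  solve Keq expr → x = -0.1107; check Q = 1.615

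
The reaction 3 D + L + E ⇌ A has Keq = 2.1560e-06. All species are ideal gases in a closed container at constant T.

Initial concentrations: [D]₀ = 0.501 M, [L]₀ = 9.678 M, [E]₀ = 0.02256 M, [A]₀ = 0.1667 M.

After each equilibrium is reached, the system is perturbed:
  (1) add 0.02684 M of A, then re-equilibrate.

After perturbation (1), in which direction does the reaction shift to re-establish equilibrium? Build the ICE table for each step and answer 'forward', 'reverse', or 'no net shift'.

Q₀ = 6.072 vs Keq = 2.1560e-06 ⇒ Q>K, reverse
Step 1:
                    D           L           E           A
  I             0.501       9.678     0.02256      0.1667
  C            0.5001      0.1667      0.1667     -0.1667
  E             1.001       9.845      0.1893  4.0301e-06
  solve Keq expr → x = -0.1667; check Q = 2.1560e-06
Then add 0.02684 M of A.
Step 2:
                    D           L           E           A
  I             1.001       9.845      0.1893     0.02684
  C           0.08051     0.02684     0.02684    -0.02684
  E             1.082       9.872      0.2161  5.8194e-06
  solve Keq expr → x = -0.02684; check Q = 2.1560e-06

Direction: reverse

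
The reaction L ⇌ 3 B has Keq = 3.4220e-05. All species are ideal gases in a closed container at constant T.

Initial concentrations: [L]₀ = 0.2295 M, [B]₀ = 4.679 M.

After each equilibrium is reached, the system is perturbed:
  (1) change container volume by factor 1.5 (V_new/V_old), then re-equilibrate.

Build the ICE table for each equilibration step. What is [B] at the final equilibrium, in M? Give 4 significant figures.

[B]_eq = 0.03432 M

Q₀ = 446.4 vs Keq = 3.4220e-05 ⇒ Q>K, reverse
Step 1:
                  L         B
  Initial    0.2295     4.679
  Change      1.547     -4.64
  Equil       1.776   0.03932
  solve Keq expr → x = -1.547; check Q = 3.4220e-05
Then change container volume by factor 1.5 (V_new/V_old).
Step 2:
                  L         B
  Initial     1.184   0.02621
  Change  -0.002703  0.008109
  Equil       1.181   0.03432
  solve Keq expr → x = 0.002703; check Q = 3.4220e-05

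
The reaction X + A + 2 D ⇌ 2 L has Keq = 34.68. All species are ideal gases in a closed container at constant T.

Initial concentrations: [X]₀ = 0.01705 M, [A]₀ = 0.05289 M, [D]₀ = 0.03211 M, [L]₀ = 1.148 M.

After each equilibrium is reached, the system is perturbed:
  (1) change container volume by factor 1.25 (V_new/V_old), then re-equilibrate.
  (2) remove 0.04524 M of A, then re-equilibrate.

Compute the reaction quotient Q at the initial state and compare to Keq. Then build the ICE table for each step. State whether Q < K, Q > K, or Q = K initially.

Q₀ = 1.4174e+06 vs Keq = 34.68 ⇒ Q>K, reverse
Step 1:
                   X          A          D          L
  init       0.01705    0.05289    0.03211      1.148
  Δ           0.2201     0.2201     0.4402    -0.4402
  eq          0.2372      0.273     0.4723     0.7078
  solve Keq expr → x = -0.2201; check Q = 34.68
Then change container volume by factor 1.25 (V_new/V_old).
Step 2:
                   X          A          D          L
  init        0.1897     0.2184     0.3779     0.5662
  Δ           0.0166     0.0166    0.03319   -0.03319
  eq          0.2063      0.235     0.4111      0.533
  solve Keq expr → x = -0.0166; check Q = 34.68
Then remove 0.04524 M of A.
Step 3:
                   X          A          D          L
  init        0.2063     0.1898     0.4111      0.533
  Δ         0.007894   0.007894    0.01579   -0.01579
  eq          0.2142     0.1977     0.4268     0.5172
  solve Keq expr → x = -0.007894; check Q = 34.68

Q₀ = 1.4174e+06; Q > K (proceeds reverse)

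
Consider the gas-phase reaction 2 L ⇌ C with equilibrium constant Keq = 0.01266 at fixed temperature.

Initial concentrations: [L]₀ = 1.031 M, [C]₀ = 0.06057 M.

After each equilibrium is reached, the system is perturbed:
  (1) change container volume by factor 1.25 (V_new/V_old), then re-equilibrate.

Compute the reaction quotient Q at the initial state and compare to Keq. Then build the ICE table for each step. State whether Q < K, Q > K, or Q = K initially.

Q₀ = 0.05698; Q > K (proceeds reverse)

Q₀ = 0.05698 vs Keq = 0.01266 ⇒ Q>K, reverse
Step 1:
                    L           C
  Initial       1.031     0.06057
  Change      0.08936    -0.04468
  Equil          1.12     0.01589
  solve Keq expr → x = -0.04468; check Q = 0.01266
Then change container volume by factor 1.25 (V_new/V_old).
Step 2:
                    L           C
  Initial      0.8963     0.01271
  Change     0.004864   -0.002432
  Equil        0.9012     0.01028
  solve Keq expr → x = -0.002432; check Q = 0.01266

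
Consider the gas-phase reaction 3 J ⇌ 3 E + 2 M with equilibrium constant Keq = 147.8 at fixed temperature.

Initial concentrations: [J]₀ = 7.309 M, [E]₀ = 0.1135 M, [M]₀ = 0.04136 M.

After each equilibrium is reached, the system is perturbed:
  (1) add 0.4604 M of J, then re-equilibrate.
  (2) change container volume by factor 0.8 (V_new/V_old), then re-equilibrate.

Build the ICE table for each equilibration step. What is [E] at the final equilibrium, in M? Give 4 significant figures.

[E]_eq = 6.559 M

Q₀ = 6.4058e-09 vs Keq = 147.8 ⇒ Q<K, forward
Step 1:
                    J           E           M
  Initial       7.309      0.1135     0.04136
  Change       -5.078       5.078       3.385
  Equil         2.231       5.191       3.426
  solve Keq expr → x = 1.693; check Q = 147.8
Then add 0.4604 M of J.
Step 2:
                    J           E           M
  Initial       2.692       5.191       3.426
  Change      -0.2659      0.2659      0.1773
  Equil         2.426       5.457       3.604
  solve Keq expr → x = 0.08863; check Q = 147.8
Then change container volume by factor 0.8 (V_new/V_old).
Step 3:
                    J           E           M
  Initial       3.032       6.821       4.505
  Change       0.2626     -0.2626     -0.1751
  Equil         3.295       6.559       4.329
  solve Keq expr → x = -0.08755; check Q = 147.8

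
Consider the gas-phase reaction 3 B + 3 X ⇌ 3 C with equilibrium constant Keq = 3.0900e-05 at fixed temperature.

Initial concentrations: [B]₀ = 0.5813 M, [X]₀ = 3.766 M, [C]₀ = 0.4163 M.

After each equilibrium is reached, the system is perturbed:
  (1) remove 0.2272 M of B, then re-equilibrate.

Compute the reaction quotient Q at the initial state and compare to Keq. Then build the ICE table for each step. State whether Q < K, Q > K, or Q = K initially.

Q₀ = 0.006877; Q > K (proceeds reverse)

Q₀ = 0.006877 vs Keq = 3.0900e-05 ⇒ Q>K, reverse
Step 1:
                    B           X           C
  Initial      0.5813       3.766      0.4163
  Change       0.3033      0.3033     -0.3033
  Equil        0.8846       4.069       0.113
  solve Keq expr → x = -0.1011; check Q = 3.0900e-05
Then remove 0.2272 M of B.
Step 2:
                    B           X           C
  Initial      0.6574       4.069       0.113
  Change      0.02525     0.02525    -0.02525
  Equil        0.6827       4.095     0.08772
  solve Keq expr → x = -0.008416; check Q = 3.0900e-05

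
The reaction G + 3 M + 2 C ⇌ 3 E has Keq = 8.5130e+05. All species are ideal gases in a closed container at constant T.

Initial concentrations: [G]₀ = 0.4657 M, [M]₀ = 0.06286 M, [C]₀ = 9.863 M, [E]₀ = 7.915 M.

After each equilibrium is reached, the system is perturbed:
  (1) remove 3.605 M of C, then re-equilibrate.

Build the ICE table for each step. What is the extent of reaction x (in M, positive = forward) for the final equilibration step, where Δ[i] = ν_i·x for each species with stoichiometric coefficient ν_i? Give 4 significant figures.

x = -0.002783 M

Q₀ = 4.4066e+04 vs Keq = 8.5130e+05 ⇒ Q<K, forward
Step 1:
                    G           M           C           E
  I            0.4657     0.06286       9.863       7.915
  C          -0.01302    -0.03905    -0.02603     0.03905
  E            0.4527     0.02381       9.837       7.954
  solve Keq expr → x = 0.01302; check Q = 8.5130e+05
Then remove 3.605 M of C.
Step 2:
                    G           M           C           E
  I            0.4527     0.02381       6.232       7.954
  C          0.002783    0.008349    0.005566   -0.008349
  E            0.4555     0.03216       6.238       7.946
  solve Keq expr → x = -0.002783; check Q = 8.5130e+05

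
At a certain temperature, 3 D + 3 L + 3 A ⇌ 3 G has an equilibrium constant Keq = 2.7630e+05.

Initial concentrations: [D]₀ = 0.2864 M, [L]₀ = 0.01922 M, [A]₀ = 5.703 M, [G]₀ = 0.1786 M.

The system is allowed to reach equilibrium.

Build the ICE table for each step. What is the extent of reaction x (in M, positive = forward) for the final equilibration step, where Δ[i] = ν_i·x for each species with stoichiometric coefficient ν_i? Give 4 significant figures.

x = 0.005752 M

Q₀ = 184.1 vs Keq = 2.7630e+05 ⇒ Q<K, forward
Step 1:
                  D         L         A         G
  init       0.2864   0.01922     5.703    0.1786
  Δ        -0.01725  -0.01725  -0.01725   0.01725
  eq         0.2691  0.001965     5.686    0.1959
  solve Keq expr → x = 0.005752; check Q = 2.7630e+05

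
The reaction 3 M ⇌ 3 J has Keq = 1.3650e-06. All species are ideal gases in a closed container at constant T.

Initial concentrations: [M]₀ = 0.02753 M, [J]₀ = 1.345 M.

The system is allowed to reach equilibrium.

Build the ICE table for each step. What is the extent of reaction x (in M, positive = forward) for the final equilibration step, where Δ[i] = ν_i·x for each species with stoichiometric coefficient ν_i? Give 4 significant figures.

x = -0.4433 M

Q₀ = 1.1661e+05 vs Keq = 1.3650e-06 ⇒ Q>K, reverse
Step 1:
                  M         J
  Initial   0.02753     1.345
  Change       1.33     -1.33
  Equil       1.357   0.01506
  solve Keq expr → x = -0.4433; check Q = 1.3650e-06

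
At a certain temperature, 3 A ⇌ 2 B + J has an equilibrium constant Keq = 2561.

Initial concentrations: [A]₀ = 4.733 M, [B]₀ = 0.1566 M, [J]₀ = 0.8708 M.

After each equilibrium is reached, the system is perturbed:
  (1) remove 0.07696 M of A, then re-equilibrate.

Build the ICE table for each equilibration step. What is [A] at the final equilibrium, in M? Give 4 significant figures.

[A]_eq = 0.2077 M

Q₀ = 2.0142e-04 vs Keq = 2561 ⇒ Q<K, forward
Step 1:
                    A           B           J
  I             4.733      0.1566      0.8708
  C            -4.522       3.015       1.507
  E            0.2106       3.172       2.378
  solve Keq expr → x = 1.507; check Q = 2561
Then remove 0.07696 M of A.
Step 2:
                    A           B           J
  I            0.1336       3.172       2.378
  C           0.07405    -0.04936    -0.02468
  E            0.2077       3.122       2.354
  solve Keq expr → x = -0.02468; check Q = 2561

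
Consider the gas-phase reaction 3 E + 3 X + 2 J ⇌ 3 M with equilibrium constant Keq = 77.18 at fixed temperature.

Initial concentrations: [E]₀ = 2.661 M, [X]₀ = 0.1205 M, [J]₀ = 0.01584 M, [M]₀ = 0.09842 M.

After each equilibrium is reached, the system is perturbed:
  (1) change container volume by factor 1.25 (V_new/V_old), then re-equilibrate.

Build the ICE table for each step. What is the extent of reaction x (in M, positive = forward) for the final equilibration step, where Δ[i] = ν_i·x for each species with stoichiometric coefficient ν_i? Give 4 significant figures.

Q₀ = 115.3 vs Keq = 77.18 ⇒ Q>K, reverse
Step 1:
                   E          X          J          M
  Initial      2.661     0.1205    0.01584    0.09842
  Change    0.002948   0.002948   0.001965  -0.002948
  Equil        2.664     0.1234    0.01781    0.09547
  solve Keq expr → x = -9.8263e-04; check Q = 77.18
Then change container volume by factor 1.25 (V_new/V_old).
Step 2:
                   E          X          J          M
  Initial      2.131    0.09876    0.01424    0.07638
  Change    0.007316   0.007316   0.004878  -0.007316
  Equil        2.138     0.1061    0.01912    0.06906
  solve Keq expr → x = -0.002439; check Q = 77.18

x = -0.002439 M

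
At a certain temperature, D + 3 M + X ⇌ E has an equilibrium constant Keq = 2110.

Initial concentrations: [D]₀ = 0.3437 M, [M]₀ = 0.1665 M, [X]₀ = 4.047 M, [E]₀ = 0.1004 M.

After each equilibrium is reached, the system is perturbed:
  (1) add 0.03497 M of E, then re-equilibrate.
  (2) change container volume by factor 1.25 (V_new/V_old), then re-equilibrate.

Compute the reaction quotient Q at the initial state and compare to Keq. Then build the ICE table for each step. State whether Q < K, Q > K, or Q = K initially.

Q₀ = 15.64; Q < K (proceeds forward)

Q₀ = 15.64 vs Keq = 2110 ⇒ Q<K, forward
Step 1:
                    D           M           X           E
  init         0.3437      0.1665       4.047      0.1004
  Δ          -0.04273     -0.1282    -0.04273     0.04273
  eq            0.301     0.03832       4.004      0.1431
  solve Keq expr → x = 0.04273; check Q = 2110
Then add 0.03497 M of E.
Step 2:
                    D           M           X           E
  init          0.301     0.03832       4.004      0.1781
  Δ        9.2659e-04     0.00278  9.2659e-04 -9.2659e-04
  eq           0.3019      0.0411       4.005      0.1772
  solve Keq expr → x = -9.2659e-04; check Q = 2110
Then change container volume by factor 1.25 (V_new/V_old).
Step 3:
                    D           M           X           E
  init         0.2415     0.03288       3.204      0.1417
  Δ          0.003595     0.01078    0.003595   -0.003595
  eq           0.2451     0.04367       3.208      0.1381
  solve Keq expr → x = -0.003595; check Q = 2110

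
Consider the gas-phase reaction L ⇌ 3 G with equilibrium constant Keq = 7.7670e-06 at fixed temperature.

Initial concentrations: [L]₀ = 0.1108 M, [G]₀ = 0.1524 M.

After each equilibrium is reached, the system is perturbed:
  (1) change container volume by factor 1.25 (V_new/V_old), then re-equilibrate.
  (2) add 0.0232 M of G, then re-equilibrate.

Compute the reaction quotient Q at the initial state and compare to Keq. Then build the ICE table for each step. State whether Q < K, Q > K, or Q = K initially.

Q₀ = 0.03195 vs Keq = 7.7670e-06 ⇒ Q>K, reverse
Step 1:
                   L          G
  I           0.1108     0.1524
  C          0.04723    -0.1417
  E            0.158    0.01071
  solve Keq expr → x = -0.04723; check Q = 7.7670e-06
Then change container volume by factor 1.25 (V_new/V_old).
Step 2:
                   L          G
  I           0.1264   0.008566
  C       -4.5399e-04   0.001362
  E            0.126   0.009928
  solve Keq expr → x = 4.5399e-04; check Q = 7.7670e-06
Then add 0.0232 M of G.
Step 3:
                   L          G
  I            0.126    0.03313
  C         0.007668     -0.023
  E           0.1336    0.01012
  solve Keq expr → x = -0.007668; check Q = 7.7670e-06

Q₀ = 0.03195; Q > K (proceeds reverse)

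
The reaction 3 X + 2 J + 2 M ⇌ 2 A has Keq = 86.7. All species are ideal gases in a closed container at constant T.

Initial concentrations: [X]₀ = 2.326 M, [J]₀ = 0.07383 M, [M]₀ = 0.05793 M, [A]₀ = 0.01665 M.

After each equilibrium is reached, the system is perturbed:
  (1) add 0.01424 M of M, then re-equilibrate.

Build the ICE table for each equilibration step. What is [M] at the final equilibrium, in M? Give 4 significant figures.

[M]_eq = 0.03875 M

Q₀ = 1.204 vs Keq = 86.7 ⇒ Q<K, forward
Step 1:
                  X         J         M         A
  init        2.326   0.07383   0.05793   0.01665
  Δ        -0.04176  -0.02784  -0.02784   0.02784
  eq          2.284   0.04599   0.03009   0.04449
  solve Keq expr → x = 0.01392; check Q = 86.7
Then add 0.01424 M of M.
Step 2:
                  X         J         M         A
  init        2.284   0.04599   0.04433   0.04449
  Δ       -0.008368 -0.005579 -0.005579  0.005579
  eq          2.276   0.04041   0.03875   0.05007
  solve Keq expr → x = 0.002789; check Q = 86.7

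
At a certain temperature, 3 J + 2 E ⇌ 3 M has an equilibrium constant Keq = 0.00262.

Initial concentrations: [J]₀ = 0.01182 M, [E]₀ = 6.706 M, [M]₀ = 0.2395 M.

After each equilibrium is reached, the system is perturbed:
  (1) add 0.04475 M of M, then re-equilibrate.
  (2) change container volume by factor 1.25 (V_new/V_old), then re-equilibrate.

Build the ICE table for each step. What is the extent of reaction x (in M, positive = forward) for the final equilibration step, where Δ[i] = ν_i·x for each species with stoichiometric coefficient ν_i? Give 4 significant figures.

x = -0.002525 M

Q₀ = 185 vs Keq = 0.00262 ⇒ Q>K, reverse
Step 1:
                  J         E         M
  Initial   0.01182     6.706    0.2395
  Change     0.1563    0.1042   -0.1563
  Equil      0.1681      6.81   0.08325
  solve Keq expr → x = -0.05208; check Q = 0.00262
Then add 0.04475 M of M.
Step 2:
                  J         E         M
  Initial    0.1681      6.81     0.128
  Change     0.0298   0.01987   -0.0298
  Equil      0.1979      6.83    0.0982
  solve Keq expr → x = -0.009933; check Q = 0.00262
Then change container volume by factor 1.25 (V_new/V_old).
Step 3:
                  J         E         M
  Initial    0.1583     5.464   0.07856
  Change   0.007575   0.00505 -0.007575
  Equil      0.1659     5.469   0.07098
  solve Keq expr → x = -0.002525; check Q = 0.00262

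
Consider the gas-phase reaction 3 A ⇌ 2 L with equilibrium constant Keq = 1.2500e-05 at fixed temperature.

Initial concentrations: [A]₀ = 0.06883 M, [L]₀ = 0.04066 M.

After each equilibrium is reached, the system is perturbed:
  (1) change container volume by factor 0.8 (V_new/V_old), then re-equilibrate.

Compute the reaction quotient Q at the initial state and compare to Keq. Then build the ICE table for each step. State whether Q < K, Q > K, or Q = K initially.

Q₀ = 5.07; Q > K (proceeds reverse)

Q₀ = 5.07 vs Keq = 1.2500e-05 ⇒ Q>K, reverse
Step 1:
                  A         L
  init      0.06883   0.04066
  Δ         0.06074   -0.0405
  eq         0.1296 1.6490e-04
  solve Keq expr → x = -0.02025; check Q = 1.2500e-05
Then change container volume by factor 0.8 (V_new/V_old).
Step 2:
                  A         L
  init        0.162 2.0613e-04
  Δ       -3.6379e-05 2.4252e-05
  eq         0.1619 2.3038e-04
  solve Keq expr → x = 1.2126e-05; check Q = 1.2500e-05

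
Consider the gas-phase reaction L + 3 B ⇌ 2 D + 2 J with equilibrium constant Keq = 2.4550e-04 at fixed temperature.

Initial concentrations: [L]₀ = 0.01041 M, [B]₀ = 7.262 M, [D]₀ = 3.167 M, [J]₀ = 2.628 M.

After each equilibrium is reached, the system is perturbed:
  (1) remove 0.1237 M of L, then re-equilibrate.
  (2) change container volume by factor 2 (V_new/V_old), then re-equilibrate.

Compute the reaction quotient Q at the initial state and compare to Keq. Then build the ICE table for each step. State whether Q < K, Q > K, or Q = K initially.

Q₀ = 17.38; Q > K (proceeds reverse)

Q₀ = 17.38 vs Keq = 2.4550e-04 ⇒ Q>K, reverse
Step 1:
                   L          B          D          J
  I          0.01041      7.262      3.167      2.628
  C            1.056      3.167     -2.112     -2.112
  E            1.066      10.43      1.055     0.5164
  solve Keq expr → x = -1.056; check Q = 2.4550e-04
Then remove 0.1237 M of L.
Step 2:
                   L          B          D          J
  I           0.9425      10.43      1.055     0.5164
  C          0.00905    0.02715    -0.0181    -0.0181
  E           0.9516      10.46      1.037     0.4983
  solve Keq expr → x = -0.00905; check Q = 2.4550e-04
Then change container volume by factor 2 (V_new/V_old).
Step 3:
                   L          B          D          J
  I           0.4758      5.228     0.5186     0.2491
  C                0          0          0          0
  E           0.4758      5.228     0.5186     0.2491
  solve Keq expr → x = 0; check Q = 2.4550e-04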